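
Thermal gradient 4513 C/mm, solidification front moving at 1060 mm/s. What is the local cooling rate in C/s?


CR = 4513 * 1060 = 4783780 C/s


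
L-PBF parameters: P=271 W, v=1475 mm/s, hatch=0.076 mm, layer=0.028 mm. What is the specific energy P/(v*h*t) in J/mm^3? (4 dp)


Build rate = 1475 * 0.076 * 0.028 = 3.1388 mm^3/s
SE = 271 / 3.1388 = 86.3387 J/mm^3


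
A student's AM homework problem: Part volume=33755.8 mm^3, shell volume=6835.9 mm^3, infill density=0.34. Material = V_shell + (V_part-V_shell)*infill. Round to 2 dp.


V_infill = (33755.8 - 6835.9) * 0.34 = 9152.77
V_total = 6835.9 + 9152.77 = 15988.67 mm^3


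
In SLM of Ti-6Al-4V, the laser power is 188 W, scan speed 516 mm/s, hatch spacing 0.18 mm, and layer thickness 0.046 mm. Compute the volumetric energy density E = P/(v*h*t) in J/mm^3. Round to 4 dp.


E = 188 / (516*0.18*0.046) = 44.0025 J/mm^3


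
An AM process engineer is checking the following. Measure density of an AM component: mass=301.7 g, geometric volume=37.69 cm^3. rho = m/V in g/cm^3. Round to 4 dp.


rho = 301.7 / 37.69 = 8.0048 g/cm^3


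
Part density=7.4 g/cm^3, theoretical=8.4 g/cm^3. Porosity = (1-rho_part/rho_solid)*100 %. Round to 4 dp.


Porosity = (1-7.4/8.4)*100 = 11.9048 %


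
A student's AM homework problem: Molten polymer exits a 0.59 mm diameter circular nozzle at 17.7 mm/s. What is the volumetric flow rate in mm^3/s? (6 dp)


A = pi*(0.59/2)^2 = 0.2733971 mm^2
Q = 0.2733971 * 17.7 = 4.839129 mm^3/s


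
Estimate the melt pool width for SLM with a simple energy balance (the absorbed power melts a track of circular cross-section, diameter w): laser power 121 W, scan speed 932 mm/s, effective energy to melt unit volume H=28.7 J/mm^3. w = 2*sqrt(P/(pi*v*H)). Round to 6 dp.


w = 2*sqrt(121/(pi*932*28.7)) = 0.075892 mm


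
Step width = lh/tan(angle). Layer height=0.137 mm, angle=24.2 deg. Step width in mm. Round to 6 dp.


step = 0.137 / tan(24.2) = 0.304839 mm


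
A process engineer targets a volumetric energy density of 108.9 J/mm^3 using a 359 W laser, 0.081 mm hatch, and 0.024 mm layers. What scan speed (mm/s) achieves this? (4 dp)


v = 359 / (108.9*0.081*0.024) = 1695.7831 mm/s


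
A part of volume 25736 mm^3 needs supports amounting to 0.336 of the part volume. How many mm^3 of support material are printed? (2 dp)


V_support = 25736 * 0.336 = 8647.3 mm^3


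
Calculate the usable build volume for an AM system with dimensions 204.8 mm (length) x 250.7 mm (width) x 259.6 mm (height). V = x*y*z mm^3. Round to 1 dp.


V = 204.8 * 250.7 * 259.6 = 13328736.3 mm^3


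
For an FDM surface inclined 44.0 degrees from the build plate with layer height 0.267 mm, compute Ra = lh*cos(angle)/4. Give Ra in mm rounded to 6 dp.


Ra = 0.267 * cos(44.0) / 4 = 0.048016 mm


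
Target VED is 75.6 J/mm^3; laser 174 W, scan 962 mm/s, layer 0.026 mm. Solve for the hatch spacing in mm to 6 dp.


h = 174 / (75.6*962*0.026) = 0.092019 mm


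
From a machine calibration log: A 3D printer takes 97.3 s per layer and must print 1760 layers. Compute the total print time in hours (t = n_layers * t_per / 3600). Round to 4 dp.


t = 1760 * 97.3 / 3600 = 47.5689 hrs


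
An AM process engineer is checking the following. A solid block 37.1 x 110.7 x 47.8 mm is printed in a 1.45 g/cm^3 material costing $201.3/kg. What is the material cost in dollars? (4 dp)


V = 37.1 * 110.7 * 47.8 = 196313.166 mm^3 = 196.313166 cm^3
Mass = 196.313166 * 1.45 / 1000 = 0.28465409 kg
Cost = 0.28465409 * 201.3 = 57.3009 $


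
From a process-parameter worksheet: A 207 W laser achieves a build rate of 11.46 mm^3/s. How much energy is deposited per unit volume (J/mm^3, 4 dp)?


SE = 207 / 11.46 = 18.0628 J/mm^3


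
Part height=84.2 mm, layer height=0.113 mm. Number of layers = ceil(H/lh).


Layers = ceil(84.2/0.113) = 746


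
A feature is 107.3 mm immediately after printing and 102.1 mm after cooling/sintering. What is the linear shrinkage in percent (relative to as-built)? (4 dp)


Shrinkage = ((107.3-102.1)/107.3)*100 = 4.8462 %


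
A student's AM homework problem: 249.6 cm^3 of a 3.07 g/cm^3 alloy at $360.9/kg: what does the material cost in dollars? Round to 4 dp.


Mass = 249.6*3.07/1000 = 0.766272 kg
Cost = 0.766272 * 360.9 = 276.5476 $


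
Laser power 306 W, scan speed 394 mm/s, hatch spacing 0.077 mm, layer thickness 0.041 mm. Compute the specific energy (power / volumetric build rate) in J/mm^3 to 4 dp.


Build rate = 394 * 0.077 * 0.041 = 1.243858 mm^3/s
SE = 306 / 1.243858 = 246.0088 J/mm^3


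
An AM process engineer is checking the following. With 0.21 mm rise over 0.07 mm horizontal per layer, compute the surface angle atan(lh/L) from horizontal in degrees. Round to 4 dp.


angle = atan(0.21/0.07) = 71.5651 degrees


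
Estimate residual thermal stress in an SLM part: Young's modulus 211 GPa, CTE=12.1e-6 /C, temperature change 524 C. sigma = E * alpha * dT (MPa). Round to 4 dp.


sigma = 211*1000 * 12.1e-6 * 524 = 1337.8244 MPa


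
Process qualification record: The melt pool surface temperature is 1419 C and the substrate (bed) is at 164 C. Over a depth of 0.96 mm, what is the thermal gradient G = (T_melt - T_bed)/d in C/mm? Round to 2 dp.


G = (1419-164)/0.96 = 1307.29 C/mm


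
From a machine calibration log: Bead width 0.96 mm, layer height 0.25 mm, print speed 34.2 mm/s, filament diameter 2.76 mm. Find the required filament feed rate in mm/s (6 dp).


Q = 0.96 * 0.25 * 34.2 = 8.208 mm^3/s
A_fil = pi*(2.76/2)^2 = 5.98284905 mm^2
v_feed = 8.208 / 5.98284905 = 1.371922 mm/s


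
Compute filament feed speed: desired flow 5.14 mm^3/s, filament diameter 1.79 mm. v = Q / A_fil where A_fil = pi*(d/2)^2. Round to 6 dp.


A = pi*(1.79/2)^2 = 2.516494
v = 5.14 / 2.516494 = 2.042524 mm/s


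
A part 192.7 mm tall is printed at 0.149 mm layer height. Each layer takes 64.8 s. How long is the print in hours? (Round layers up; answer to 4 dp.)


Layers = ceil(192.7/0.149) = 1294
t = 1294 * 64.8 / 3600 = 23.292 hrs


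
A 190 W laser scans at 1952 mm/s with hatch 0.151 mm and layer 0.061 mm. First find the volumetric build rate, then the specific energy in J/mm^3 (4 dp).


Build rate = 1952 * 0.151 * 0.061 = 17.979872 mm^3/s
SE = 190 / 17.979872 = 10.5674 J/mm^3


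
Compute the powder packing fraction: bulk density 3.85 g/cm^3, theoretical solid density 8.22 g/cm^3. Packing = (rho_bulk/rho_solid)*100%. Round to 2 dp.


Packing = (3.85/8.22)*100 = 46.84 %


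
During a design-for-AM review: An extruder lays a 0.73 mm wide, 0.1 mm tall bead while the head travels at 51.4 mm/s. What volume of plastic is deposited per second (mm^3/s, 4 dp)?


Rate = 0.73 * 0.1 * 51.4 = 3.7522 mm^3/s


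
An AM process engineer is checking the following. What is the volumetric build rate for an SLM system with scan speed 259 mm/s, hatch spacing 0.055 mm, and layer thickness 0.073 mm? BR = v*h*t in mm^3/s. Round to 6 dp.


Rate = 259 * 0.055 * 0.073 = 1.039885 mm^3/s


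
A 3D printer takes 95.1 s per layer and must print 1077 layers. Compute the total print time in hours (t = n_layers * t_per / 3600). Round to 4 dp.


t = 1077 * 95.1 / 3600 = 28.4508 hrs


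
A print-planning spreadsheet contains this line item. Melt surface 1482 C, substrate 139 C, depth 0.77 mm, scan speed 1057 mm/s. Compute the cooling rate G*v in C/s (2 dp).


G = (1482-139)/0.77 = 1744.15584416 C/mm
CR = 1744.15584416 * 1057 = 1843572.73 C/s


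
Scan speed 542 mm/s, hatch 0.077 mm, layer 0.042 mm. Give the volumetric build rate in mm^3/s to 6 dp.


Rate = 542 * 0.077 * 0.042 = 1.752828 mm^3/s


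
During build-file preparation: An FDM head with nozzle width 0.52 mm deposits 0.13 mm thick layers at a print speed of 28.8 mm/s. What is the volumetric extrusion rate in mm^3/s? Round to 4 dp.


Rate = 0.52 * 0.13 * 28.8 = 1.9469 mm^3/s


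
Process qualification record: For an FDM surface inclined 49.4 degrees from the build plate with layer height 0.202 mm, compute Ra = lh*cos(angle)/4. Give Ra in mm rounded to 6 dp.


Ra = 0.202 * cos(49.4) / 4 = 0.032864 mm


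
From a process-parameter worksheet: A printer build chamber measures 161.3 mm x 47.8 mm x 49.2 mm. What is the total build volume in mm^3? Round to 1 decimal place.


V = 161.3 * 47.8 * 49.2 = 379338.9 mm^3


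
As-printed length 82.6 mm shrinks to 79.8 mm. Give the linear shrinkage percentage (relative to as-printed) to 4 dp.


Shrinkage = ((82.6-79.8)/82.6)*100 = 3.3898 %


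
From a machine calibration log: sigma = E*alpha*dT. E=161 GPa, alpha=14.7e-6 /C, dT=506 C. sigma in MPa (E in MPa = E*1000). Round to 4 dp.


sigma = 161*1000 * 14.7e-6 * 506 = 1197.5502 MPa


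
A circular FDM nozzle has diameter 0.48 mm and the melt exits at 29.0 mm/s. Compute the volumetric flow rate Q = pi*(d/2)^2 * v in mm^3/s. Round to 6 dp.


A = pi*(0.48/2)^2 = 0.18095574 mm^2
Q = 0.18095574 * 29.0 = 5.247716 mm^3/s


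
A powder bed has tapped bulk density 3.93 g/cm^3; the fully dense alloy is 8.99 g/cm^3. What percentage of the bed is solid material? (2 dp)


Packing = (3.93/8.99)*100 = 43.72 %


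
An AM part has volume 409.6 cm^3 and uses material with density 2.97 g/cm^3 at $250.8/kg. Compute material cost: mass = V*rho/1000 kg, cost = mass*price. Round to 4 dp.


Mass = 409.6*2.97/1000 = 1.216512 kg
Cost = 1.216512 * 250.8 = 305.1012 $


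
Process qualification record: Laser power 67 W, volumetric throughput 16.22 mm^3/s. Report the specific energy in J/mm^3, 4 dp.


SE = 67 / 16.22 = 4.1307 J/mm^3


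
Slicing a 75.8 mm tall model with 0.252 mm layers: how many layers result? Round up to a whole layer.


Layers = ceil(75.8/0.252) = 301


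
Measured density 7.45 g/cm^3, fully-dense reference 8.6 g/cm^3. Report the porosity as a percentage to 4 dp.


Porosity = (1-7.45/8.6)*100 = 13.3721 %


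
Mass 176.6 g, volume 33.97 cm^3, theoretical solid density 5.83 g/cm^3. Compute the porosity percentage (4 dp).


rho_part = 176.6 / 33.97 = 5.19870474 g/cm^3
Porosity = (1 - 5.19870474/5.83)*100 = 10.8284 %


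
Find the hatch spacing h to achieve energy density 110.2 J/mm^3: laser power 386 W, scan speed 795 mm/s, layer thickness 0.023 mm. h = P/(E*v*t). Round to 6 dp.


h = 386 / (110.2*795*0.023) = 0.191563 mm


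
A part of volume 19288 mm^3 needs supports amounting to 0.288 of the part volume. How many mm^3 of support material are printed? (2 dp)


V_support = 19288 * 0.288 = 5554.94 mm^3


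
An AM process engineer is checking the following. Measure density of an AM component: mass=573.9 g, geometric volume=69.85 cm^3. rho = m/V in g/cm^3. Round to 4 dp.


rho = 573.9 / 69.85 = 8.2162 g/cm^3


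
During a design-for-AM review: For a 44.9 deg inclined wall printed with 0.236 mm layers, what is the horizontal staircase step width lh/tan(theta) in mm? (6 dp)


step = 0.236 / tan(44.9) = 0.236825 mm


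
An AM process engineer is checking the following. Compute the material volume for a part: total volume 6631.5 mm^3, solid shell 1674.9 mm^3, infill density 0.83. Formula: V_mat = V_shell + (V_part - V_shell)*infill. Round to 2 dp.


V_infill = (6631.5 - 1674.9) * 0.83 = 4113.98
V_total = 1674.9 + 4113.98 = 5788.88 mm^3


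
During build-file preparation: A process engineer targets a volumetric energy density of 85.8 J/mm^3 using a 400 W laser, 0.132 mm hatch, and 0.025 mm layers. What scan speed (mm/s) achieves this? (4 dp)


v = 400 / (85.8*0.132*0.025) = 1412.7287 mm/s


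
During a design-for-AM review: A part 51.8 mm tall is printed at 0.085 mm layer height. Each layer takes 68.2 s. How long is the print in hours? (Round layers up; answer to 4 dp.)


Layers = ceil(51.8/0.085) = 610
t = 610 * 68.2 / 3600 = 11.5561 hrs


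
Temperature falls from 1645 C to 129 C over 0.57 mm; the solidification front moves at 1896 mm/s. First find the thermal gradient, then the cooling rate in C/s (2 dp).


G = (1645-129)/0.57 = 2659.64912281 C/mm
CR = 2659.64912281 * 1896 = 5042694.74 C/s


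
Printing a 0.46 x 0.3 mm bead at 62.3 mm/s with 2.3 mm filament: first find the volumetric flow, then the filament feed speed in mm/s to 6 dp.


Q = 0.46 * 0.3 * 62.3 = 8.5974 mm^3/s
A_fil = pi*(2.3/2)^2 = 4.15475628 mm^2
v_feed = 8.5974 / 4.15475628 = 2.069291 mm/s


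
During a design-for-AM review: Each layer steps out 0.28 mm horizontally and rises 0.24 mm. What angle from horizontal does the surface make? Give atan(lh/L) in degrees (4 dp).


angle = atan(0.24/0.28) = 40.6013 degrees


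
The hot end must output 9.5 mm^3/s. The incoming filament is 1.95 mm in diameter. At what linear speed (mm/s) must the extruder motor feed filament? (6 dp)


A = pi*(1.95/2)^2 = 2.986477
v = 9.5 / 2.986477 = 3.181006 mm/s


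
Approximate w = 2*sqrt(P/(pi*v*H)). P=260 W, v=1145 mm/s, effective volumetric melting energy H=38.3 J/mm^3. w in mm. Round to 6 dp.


w = 2*sqrt(260/(pi*1145*38.3)) = 0.086884 mm


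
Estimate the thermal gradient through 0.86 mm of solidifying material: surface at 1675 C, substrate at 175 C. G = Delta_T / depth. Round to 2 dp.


G = (1675-175)/0.86 = 1744.19 C/mm


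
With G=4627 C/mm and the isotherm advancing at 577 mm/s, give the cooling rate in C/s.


CR = 4627 * 577 = 2669779 C/s


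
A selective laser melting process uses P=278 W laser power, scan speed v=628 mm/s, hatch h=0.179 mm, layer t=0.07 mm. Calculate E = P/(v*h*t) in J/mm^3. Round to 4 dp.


E = 278 / (628*0.179*0.07) = 35.3292 J/mm^3


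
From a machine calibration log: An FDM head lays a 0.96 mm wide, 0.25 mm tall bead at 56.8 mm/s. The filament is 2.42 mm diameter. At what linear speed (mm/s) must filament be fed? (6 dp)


Q = 0.96 * 0.25 * 56.8 = 13.632 mm^3/s
A_fil = pi*(2.42/2)^2 = 4.5996058 mm^2
v_feed = 13.632 / 4.5996058 = 2.963732 mm/s


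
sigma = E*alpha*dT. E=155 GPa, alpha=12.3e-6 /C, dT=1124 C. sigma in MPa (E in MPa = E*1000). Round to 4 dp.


sigma = 155*1000 * 12.3e-6 * 1124 = 2142.906 MPa


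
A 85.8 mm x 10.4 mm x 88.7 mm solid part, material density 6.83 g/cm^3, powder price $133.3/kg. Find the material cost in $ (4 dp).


V = 85.8 * 10.4 * 88.7 = 79148.784 mm^3 = 79.148784 cm^3
Mass = 79.148784 * 6.83 / 1000 = 0.54058619 kg
Cost = 0.54058619 * 133.3 = 72.0601 $


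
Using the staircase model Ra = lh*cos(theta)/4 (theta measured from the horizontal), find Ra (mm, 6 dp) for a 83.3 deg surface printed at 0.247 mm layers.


Ra = 0.247 * cos(83.3) / 4 = 0.007204 mm


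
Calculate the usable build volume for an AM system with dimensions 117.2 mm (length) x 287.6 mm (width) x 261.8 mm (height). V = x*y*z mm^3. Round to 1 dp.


V = 117.2 * 287.6 * 261.8 = 8824419.3 mm^3


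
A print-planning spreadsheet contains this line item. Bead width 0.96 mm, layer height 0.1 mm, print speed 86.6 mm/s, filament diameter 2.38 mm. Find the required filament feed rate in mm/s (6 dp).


Q = 0.96 * 0.1 * 86.6 = 8.3136 mm^3/s
A_fil = pi*(2.38/2)^2 = 4.44880936 mm^2
v_feed = 8.3136 / 4.44880936 = 1.868725 mm/s


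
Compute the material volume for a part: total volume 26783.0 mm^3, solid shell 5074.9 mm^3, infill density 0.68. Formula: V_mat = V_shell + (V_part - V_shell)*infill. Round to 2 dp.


V_infill = (26783.0 - 5074.9) * 0.68 = 14761.51
V_total = 5074.9 + 14761.51 = 19836.41 mm^3


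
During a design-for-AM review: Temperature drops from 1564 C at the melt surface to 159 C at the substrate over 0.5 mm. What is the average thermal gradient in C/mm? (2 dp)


G = (1564-159)/0.5 = 2810.0 C/mm


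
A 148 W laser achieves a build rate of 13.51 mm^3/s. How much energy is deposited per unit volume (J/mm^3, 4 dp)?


SE = 148 / 13.51 = 10.9548 J/mm^3


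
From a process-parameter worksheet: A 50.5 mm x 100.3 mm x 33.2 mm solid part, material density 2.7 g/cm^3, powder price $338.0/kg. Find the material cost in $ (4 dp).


V = 50.5 * 100.3 * 33.2 = 168162.98 mm^3 = 168.16298 cm^3
Mass = 168.16298 * 2.7 / 1000 = 0.45404005 kg
Cost = 0.45404005 * 338.0 = 153.4655 $


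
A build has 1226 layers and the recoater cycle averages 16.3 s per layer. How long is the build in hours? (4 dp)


t = 1226 * 16.3 / 3600 = 5.5511 hrs


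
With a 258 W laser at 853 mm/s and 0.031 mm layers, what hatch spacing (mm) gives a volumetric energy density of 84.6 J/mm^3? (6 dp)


h = 258 / (84.6*853*0.031) = 0.115329 mm


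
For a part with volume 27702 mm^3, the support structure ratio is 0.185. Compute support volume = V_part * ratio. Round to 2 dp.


V_support = 27702 * 0.185 = 5124.87 mm^3


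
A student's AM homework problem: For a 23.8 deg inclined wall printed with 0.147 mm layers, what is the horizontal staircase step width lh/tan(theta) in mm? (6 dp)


step = 0.147 / tan(23.8) = 0.333294 mm


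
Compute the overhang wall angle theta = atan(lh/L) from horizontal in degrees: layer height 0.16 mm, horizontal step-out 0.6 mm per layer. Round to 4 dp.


angle = atan(0.16/0.6) = 14.9314 degrees


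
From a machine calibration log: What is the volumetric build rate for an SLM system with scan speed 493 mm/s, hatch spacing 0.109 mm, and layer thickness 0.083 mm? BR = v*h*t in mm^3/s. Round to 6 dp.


Rate = 493 * 0.109 * 0.083 = 4.460171 mm^3/s


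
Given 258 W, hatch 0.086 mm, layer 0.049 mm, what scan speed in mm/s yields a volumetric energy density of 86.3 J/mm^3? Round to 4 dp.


v = 258 / (86.3*0.086*0.049) = 709.4379 mm/s


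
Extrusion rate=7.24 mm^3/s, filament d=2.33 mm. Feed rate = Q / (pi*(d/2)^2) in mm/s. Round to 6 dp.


A = pi*(2.33/2)^2 = 4.263848
v = 7.24 / 4.263848 = 1.697997 mm/s


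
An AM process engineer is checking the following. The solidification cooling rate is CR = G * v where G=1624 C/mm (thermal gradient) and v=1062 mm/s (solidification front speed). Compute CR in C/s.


CR = 1624 * 1062 = 1724688 C/s


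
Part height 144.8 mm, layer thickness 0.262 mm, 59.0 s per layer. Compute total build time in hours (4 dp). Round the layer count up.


Layers = ceil(144.8/0.262) = 553
t = 553 * 59.0 / 3600 = 9.0631 hrs


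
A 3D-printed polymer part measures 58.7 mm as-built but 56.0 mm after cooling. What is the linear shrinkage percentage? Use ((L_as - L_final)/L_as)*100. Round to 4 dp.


Shrinkage = ((58.7-56.0)/58.7)*100 = 4.5997 %


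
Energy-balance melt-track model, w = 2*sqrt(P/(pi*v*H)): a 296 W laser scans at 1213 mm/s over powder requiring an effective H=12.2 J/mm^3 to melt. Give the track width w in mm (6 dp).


w = 2*sqrt(296/(pi*1213*12.2)) = 0.159584 mm


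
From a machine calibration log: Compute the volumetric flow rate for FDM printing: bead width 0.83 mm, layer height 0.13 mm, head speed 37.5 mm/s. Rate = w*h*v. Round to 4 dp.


Rate = 0.83 * 0.13 * 37.5 = 4.0463 mm^3/s


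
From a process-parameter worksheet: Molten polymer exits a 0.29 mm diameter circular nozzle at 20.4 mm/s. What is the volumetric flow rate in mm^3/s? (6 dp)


A = pi*(0.29/2)^2 = 0.06605199 mm^2
Q = 0.06605199 * 20.4 = 1.347461 mm^3/s


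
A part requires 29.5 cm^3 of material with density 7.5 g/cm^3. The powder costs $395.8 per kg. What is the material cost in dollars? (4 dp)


Mass = 29.5*7.5/1000 = 0.22125 kg
Cost = 0.22125 * 395.8 = 87.5708 $


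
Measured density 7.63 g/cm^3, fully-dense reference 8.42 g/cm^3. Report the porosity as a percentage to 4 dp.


Porosity = (1-7.63/8.42)*100 = 9.3824 %


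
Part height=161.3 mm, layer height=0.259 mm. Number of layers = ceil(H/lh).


Layers = ceil(161.3/0.259) = 623


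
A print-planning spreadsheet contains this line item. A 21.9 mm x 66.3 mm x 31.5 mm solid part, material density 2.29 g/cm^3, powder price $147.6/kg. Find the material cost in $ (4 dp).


V = 21.9 * 66.3 * 31.5 = 45737.055 mm^3 = 45.737055 cm^3
Mass = 45.737055 * 2.29 / 1000 = 0.10473786 kg
Cost = 0.10473786 * 147.6 = 15.4593 $


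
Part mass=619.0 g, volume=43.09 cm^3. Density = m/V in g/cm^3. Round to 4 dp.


rho = 619.0 / 43.09 = 14.3653 g/cm^3


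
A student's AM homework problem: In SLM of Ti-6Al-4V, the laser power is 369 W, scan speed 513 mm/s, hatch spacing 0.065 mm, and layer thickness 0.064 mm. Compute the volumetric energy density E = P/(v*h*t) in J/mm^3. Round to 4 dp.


E = 369 / (513*0.065*0.064) = 172.9082 J/mm^3


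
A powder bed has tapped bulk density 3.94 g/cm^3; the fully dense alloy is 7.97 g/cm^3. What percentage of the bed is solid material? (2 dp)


Packing = (3.94/7.97)*100 = 49.44 %


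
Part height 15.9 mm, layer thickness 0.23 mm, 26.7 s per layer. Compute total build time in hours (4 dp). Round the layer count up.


Layers = ceil(15.9/0.23) = 70
t = 70 * 26.7 / 3600 = 0.5192 hrs


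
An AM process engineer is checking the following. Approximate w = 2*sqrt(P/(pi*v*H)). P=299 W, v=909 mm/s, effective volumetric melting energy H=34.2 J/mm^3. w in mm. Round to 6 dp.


w = 2*sqrt(299/(pi*909*34.2)) = 0.110661 mm


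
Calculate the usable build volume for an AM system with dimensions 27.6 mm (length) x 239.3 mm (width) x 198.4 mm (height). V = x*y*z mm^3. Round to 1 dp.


V = 27.6 * 239.3 * 198.4 = 1310368.5 mm^3


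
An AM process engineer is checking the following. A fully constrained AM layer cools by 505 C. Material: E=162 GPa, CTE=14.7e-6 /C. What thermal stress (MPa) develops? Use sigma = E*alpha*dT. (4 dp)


sigma = 162*1000 * 14.7e-6 * 505 = 1202.607 MPa


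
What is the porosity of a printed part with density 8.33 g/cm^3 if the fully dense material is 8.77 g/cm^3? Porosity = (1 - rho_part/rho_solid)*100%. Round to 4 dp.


Porosity = (1-8.33/8.77)*100 = 5.0171 %


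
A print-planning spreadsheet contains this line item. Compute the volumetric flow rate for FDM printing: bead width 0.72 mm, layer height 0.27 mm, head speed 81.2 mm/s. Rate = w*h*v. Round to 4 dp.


Rate = 0.72 * 0.27 * 81.2 = 15.7853 mm^3/s


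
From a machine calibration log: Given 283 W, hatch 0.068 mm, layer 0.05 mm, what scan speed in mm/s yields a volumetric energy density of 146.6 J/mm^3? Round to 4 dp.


v = 283 / (146.6*0.068*0.05) = 567.7714 mm/s


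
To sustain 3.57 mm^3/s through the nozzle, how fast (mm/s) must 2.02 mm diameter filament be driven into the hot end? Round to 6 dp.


A = pi*(2.02/2)^2 = 3.204739
v = 3.57 / 3.204739 = 1.113975 mm/s


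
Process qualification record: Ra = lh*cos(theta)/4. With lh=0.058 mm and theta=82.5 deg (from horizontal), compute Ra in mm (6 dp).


Ra = 0.058 * cos(82.5) / 4 = 0.001893 mm


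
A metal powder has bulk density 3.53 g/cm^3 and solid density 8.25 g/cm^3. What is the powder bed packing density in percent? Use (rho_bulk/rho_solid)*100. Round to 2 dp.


Packing = (3.53/8.25)*100 = 42.79 %


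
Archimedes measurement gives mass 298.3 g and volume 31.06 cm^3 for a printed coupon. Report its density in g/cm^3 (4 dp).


rho = 298.3 / 31.06 = 9.604 g/cm^3


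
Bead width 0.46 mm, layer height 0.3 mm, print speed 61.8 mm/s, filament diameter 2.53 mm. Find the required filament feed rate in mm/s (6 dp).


Q = 0.46 * 0.3 * 61.8 = 8.5284 mm^3/s
A_fil = pi*(2.53/2)^2 = 5.0272551 mm^2
v_feed = 8.5284 / 5.0272551 = 1.696433 mm/s


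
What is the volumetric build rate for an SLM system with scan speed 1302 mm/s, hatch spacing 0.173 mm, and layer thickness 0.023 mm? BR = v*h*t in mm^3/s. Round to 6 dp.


Rate = 1302 * 0.173 * 0.023 = 5.180658 mm^3/s


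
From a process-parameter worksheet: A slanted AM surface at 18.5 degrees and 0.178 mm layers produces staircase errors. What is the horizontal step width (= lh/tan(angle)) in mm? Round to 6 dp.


step = 0.178 / tan(18.5) = 0.531986 mm


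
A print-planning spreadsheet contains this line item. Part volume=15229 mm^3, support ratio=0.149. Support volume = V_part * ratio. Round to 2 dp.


V_support = 15229 * 0.149 = 2269.12 mm^3


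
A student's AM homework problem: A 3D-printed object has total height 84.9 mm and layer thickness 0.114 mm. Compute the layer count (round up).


Layers = ceil(84.9/0.114) = 745


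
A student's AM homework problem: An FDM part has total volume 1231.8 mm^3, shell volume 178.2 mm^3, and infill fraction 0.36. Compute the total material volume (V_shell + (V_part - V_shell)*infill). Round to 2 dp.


V_infill = (1231.8 - 178.2) * 0.36 = 379.3
V_total = 178.2 + 379.3 = 557.5 mm^3


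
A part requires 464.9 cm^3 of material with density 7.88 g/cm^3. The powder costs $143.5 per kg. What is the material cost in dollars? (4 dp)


Mass = 464.9*7.88/1000 = 3.663412 kg
Cost = 3.663412 * 143.5 = 525.6996 $


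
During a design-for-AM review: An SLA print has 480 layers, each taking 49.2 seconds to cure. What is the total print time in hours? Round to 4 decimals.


t = 480 * 49.2 / 3600 = 6.56 hrs


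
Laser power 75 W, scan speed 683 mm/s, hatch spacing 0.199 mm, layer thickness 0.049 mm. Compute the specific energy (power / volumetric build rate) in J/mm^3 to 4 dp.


Build rate = 683 * 0.199 * 0.049 = 6.659933 mm^3/s
SE = 75 / 6.659933 = 11.2614 J/mm^3


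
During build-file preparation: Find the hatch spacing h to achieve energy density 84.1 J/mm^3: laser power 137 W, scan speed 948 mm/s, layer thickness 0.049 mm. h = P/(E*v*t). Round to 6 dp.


h = 137 / (84.1*948*0.049) = 0.035069 mm


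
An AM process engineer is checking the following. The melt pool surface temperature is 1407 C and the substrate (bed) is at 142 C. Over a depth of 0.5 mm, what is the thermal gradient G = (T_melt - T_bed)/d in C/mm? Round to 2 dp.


G = (1407-142)/0.5 = 2530.0 C/mm


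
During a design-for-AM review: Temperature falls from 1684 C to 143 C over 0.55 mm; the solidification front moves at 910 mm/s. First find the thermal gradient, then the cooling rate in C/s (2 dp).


G = (1684-143)/0.55 = 2801.81818182 C/mm
CR = 2801.81818182 * 910 = 2549654.55 C/s


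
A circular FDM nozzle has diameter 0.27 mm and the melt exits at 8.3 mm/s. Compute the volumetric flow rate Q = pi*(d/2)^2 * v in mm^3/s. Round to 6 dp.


A = pi*(0.27/2)^2 = 0.05725553 mm^2
Q = 0.05725553 * 8.3 = 0.475221 mm^3/s


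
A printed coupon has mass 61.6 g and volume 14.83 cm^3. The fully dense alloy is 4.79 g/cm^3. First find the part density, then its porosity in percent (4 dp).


rho_part = 61.6 / 14.83 = 4.15374241 g/cm^3
Porosity = (1 - 4.15374241/4.79)*100 = 13.283 %


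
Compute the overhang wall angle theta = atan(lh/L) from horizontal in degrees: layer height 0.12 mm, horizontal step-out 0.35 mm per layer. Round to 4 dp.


angle = atan(0.12/0.35) = 18.9246 degrees


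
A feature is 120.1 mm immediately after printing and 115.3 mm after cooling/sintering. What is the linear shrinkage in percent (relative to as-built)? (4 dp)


Shrinkage = ((120.1-115.3)/120.1)*100 = 3.9967 %


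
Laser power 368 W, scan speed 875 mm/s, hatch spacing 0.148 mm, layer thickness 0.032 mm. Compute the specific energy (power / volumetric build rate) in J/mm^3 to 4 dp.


Build rate = 875 * 0.148 * 0.032 = 4.144 mm^3/s
SE = 368 / 4.144 = 88.8031 J/mm^3


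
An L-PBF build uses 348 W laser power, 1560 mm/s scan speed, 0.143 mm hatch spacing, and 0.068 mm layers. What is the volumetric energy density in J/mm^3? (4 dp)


E = 348 / (1560*0.143*0.068) = 22.9409 J/mm^3


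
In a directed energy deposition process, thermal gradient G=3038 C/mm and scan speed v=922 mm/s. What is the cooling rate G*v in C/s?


CR = 3038 * 922 = 2801036 C/s


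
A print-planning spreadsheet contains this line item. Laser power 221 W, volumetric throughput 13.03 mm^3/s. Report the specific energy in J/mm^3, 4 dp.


SE = 221 / 13.03 = 16.9609 J/mm^3


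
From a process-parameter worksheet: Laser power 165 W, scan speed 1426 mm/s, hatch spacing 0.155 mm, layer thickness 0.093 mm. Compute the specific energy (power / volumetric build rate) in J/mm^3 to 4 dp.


Build rate = 1426 * 0.155 * 0.093 = 20.55579 mm^3/s
SE = 165 / 20.55579 = 8.0269 J/mm^3


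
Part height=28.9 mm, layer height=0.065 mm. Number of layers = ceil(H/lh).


Layers = ceil(28.9/0.065) = 445


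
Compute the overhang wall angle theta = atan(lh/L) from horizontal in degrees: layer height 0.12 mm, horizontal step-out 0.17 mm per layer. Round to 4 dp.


angle = atan(0.12/0.17) = 35.2176 degrees


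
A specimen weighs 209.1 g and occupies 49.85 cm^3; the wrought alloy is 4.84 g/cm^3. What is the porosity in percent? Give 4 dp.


rho_part = 209.1 / 49.85 = 4.19458375 g/cm^3
Porosity = (1 - 4.19458375/4.84)*100 = 13.335 %


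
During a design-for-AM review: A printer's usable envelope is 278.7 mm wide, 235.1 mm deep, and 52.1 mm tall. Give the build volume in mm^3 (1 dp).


V = 278.7 * 235.1 * 52.1 = 3413715.5 mm^3


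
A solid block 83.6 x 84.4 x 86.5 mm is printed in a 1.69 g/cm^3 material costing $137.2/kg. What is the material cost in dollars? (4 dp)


V = 83.6 * 84.4 * 86.5 = 610330.16 mm^3 = 610.33016 cm^3
Mass = 610.33016 * 1.69 / 1000 = 1.03145797 kg
Cost = 1.03145797 * 137.2 = 141.516 $


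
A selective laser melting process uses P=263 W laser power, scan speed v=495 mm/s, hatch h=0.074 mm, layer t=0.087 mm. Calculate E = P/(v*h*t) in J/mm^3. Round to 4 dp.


E = 263 / (495*0.074*0.087) = 82.5277 J/mm^3


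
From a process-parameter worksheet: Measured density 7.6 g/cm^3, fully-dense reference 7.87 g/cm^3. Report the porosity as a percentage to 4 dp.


Porosity = (1-7.6/7.87)*100 = 3.4307 %


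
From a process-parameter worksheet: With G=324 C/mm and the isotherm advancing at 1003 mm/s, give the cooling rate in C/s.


CR = 324 * 1003 = 324972 C/s


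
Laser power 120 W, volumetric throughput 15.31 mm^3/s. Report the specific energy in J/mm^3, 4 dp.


SE = 120 / 15.31 = 7.838 J/mm^3


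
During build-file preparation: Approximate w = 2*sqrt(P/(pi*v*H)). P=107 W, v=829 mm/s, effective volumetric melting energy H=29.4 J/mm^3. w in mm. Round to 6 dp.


w = 2*sqrt(107/(pi*829*29.4)) = 0.074765 mm


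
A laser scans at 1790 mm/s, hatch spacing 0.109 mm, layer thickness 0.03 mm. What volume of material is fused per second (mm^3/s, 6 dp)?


Rate = 1790 * 0.109 * 0.03 = 5.8533 mm^3/s


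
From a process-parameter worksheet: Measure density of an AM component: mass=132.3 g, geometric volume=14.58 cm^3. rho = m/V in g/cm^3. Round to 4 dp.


rho = 132.3 / 14.58 = 9.0741 g/cm^3


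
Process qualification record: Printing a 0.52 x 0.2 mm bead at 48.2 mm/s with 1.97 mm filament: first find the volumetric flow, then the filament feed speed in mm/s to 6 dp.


Q = 0.52 * 0.2 * 48.2 = 5.0128 mm^3/s
A_fil = pi*(1.97/2)^2 = 3.04805173 mm^2
v_feed = 5.0128 / 3.04805173 = 1.644592 mm/s


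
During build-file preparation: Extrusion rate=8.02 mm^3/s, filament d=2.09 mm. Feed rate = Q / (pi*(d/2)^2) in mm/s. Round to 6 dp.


A = pi*(2.09/2)^2 = 3.430698
v = 8.02 / 3.430698 = 2.337717 mm/s


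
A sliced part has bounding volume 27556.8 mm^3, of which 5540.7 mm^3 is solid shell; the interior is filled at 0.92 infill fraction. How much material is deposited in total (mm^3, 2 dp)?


V_infill = (27556.8 - 5540.7) * 0.92 = 20254.81
V_total = 5540.7 + 20254.81 = 25795.51 mm^3


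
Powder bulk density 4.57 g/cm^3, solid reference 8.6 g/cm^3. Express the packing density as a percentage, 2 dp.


Packing = (4.57/8.6)*100 = 53.14 %


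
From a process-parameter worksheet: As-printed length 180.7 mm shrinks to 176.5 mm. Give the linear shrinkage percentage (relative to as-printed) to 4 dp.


Shrinkage = ((180.7-176.5)/180.7)*100 = 2.3243 %


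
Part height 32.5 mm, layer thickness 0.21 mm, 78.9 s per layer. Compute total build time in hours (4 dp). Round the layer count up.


Layers = ceil(32.5/0.21) = 155
t = 155 * 78.9 / 3600 = 3.3971 hrs


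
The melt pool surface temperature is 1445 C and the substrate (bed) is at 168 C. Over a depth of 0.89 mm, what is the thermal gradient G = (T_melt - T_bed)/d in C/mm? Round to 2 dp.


G = (1445-168)/0.89 = 1434.83 C/mm


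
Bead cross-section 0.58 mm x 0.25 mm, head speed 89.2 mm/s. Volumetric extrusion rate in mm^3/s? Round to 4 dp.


Rate = 0.58 * 0.25 * 89.2 = 12.934 mm^3/s


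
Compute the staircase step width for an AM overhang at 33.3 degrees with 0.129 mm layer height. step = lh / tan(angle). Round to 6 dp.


step = 0.129 / tan(33.3) = 0.196384 mm


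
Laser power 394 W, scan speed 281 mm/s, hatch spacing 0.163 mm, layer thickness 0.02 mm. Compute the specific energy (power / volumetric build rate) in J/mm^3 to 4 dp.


Build rate = 281 * 0.163 * 0.02 = 0.91606 mm^3/s
SE = 394 / 0.91606 = 430.1028 J/mm^3


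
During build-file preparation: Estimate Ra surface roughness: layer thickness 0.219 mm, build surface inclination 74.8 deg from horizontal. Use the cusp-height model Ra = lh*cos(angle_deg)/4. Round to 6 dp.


Ra = 0.219 * cos(74.8) / 4 = 0.014355 mm


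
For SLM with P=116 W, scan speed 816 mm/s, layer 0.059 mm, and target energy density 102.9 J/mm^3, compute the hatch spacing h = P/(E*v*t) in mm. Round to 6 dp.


h = 116 / (102.9*816*0.059) = 0.023415 mm


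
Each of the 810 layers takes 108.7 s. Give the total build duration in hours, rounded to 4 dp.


t = 810 * 108.7 / 3600 = 24.4575 hrs


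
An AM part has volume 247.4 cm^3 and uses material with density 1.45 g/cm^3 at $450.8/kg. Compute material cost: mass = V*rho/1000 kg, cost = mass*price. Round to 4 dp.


Mass = 247.4*1.45/1000 = 0.35873 kg
Cost = 0.35873 * 450.8 = 161.7155 $


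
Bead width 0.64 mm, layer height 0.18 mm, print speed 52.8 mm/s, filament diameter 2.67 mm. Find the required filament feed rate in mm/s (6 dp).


Q = 0.64 * 0.18 * 52.8 = 6.08256 mm^3/s
A_fil = pi*(2.67/2)^2 = 5.59902497 mm^2
v_feed = 6.08256 / 5.59902497 = 1.086361 mm/s


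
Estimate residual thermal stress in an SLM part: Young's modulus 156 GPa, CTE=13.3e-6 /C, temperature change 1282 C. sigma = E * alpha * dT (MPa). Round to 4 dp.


sigma = 156*1000 * 13.3e-6 * 1282 = 2659.8936 MPa


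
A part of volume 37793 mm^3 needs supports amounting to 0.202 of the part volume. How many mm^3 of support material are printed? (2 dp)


V_support = 37793 * 0.202 = 7634.19 mm^3


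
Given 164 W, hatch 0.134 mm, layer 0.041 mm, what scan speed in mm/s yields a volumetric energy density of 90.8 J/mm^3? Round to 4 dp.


v = 164 / (90.8*0.134*0.041) = 328.7527 mm/s


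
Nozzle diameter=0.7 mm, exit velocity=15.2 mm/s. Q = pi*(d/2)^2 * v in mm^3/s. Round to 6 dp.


A = pi*(0.7/2)^2 = 0.3848451 mm^2
Q = 0.3848451 * 15.2 = 5.849646 mm^3/s


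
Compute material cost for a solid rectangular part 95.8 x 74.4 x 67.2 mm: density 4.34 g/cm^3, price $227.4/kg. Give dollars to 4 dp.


V = 95.8 * 74.4 * 67.2 = 478969.344 mm^3 = 478.969344 cm^3
Mass = 478.969344 * 4.34 / 1000 = 2.07872695 kg
Cost = 2.07872695 * 227.4 = 472.7025 $


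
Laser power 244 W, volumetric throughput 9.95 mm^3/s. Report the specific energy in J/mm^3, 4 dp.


SE = 244 / 9.95 = 24.5226 J/mm^3


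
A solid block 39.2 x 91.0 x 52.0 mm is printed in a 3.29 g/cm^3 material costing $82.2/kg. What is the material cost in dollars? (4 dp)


V = 39.2 * 91.0 * 52.0 = 185494.4 mm^3 = 185.4944 cm^3
Mass = 185.4944 * 3.29 / 1000 = 0.61027658 kg
Cost = 0.61027658 * 82.2 = 50.1647 $


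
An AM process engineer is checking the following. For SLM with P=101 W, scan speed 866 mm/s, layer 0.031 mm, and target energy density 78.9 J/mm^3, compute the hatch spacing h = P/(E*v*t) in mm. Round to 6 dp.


h = 101 / (78.9*866*0.031) = 0.047683 mm


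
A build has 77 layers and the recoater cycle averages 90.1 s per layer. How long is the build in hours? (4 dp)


t = 77 * 90.1 / 3600 = 1.9271 hrs


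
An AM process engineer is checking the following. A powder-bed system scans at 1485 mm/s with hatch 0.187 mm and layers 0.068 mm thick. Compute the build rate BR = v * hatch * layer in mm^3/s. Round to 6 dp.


Rate = 1485 * 0.187 * 0.068 = 18.88326 mm^3/s


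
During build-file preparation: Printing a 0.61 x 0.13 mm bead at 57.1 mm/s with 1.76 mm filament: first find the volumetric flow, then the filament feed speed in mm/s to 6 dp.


Q = 0.61 * 0.13 * 57.1 = 4.52803 mm^3/s
A_fil = pi*(1.76/2)^2 = 2.43284935 mm^2
v_feed = 4.52803 / 2.43284935 = 1.861204 mm/s


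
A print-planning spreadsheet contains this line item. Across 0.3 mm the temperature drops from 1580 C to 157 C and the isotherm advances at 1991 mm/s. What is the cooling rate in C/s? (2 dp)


G = (1580-157)/0.3 = 4743.33333333 C/mm
CR = 4743.33333333 * 1991 = 9443976.67 C/s


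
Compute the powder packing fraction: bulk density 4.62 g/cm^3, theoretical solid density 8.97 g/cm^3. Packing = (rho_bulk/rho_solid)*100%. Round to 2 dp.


Packing = (4.62/8.97)*100 = 51.51 %


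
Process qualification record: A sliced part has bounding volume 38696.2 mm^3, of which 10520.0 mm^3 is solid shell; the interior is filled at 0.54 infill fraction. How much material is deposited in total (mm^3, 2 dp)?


V_infill = (38696.2 - 10520.0) * 0.54 = 15215.15
V_total = 10520.0 + 15215.15 = 25735.15 mm^3


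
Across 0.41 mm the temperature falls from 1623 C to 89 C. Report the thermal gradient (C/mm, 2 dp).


G = (1623-89)/0.41 = 3741.46 C/mm


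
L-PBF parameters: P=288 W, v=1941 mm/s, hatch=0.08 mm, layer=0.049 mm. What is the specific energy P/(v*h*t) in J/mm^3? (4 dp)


Build rate = 1941 * 0.08 * 0.049 = 7.60872 mm^3/s
SE = 288 / 7.60872 = 37.8513 J/mm^3


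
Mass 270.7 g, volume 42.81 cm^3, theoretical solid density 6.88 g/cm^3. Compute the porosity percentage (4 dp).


rho_part = 270.7 / 42.81 = 6.32328895 g/cm^3
Porosity = (1 - 6.32328895/6.88)*100 = 8.0917 %


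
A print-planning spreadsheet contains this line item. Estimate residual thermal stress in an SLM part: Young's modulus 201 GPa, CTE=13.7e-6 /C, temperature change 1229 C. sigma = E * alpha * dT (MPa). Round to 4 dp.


sigma = 201*1000 * 13.7e-6 * 1229 = 3384.2973 MPa


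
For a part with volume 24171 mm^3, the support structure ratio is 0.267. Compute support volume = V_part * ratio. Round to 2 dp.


V_support = 24171 * 0.267 = 6453.66 mm^3


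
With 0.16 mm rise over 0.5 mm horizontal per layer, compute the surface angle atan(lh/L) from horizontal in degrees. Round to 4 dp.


angle = atan(0.16/0.5) = 17.7447 degrees


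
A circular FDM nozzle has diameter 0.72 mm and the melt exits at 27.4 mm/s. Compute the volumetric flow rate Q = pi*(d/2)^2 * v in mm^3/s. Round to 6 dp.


A = pi*(0.72/2)^2 = 0.40715041 mm^2
Q = 0.40715041 * 27.4 = 11.155921 mm^3/s


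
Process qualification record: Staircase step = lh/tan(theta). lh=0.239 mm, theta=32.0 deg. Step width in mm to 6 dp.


step = 0.239 / tan(32.0) = 0.38248 mm


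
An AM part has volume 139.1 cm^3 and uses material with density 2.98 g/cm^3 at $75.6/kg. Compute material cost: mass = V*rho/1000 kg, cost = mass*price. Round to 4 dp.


Mass = 139.1*2.98/1000 = 0.414518 kg
Cost = 0.414518 * 75.6 = 31.3376 $


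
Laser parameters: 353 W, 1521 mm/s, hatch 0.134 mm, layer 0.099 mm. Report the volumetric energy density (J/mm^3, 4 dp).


E = 353 / (1521*0.134*0.099) = 17.4947 J/mm^3


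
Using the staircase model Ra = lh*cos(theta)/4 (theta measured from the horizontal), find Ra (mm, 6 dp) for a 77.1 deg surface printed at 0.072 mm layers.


Ra = 0.072 * cos(77.1) / 4 = 0.004019 mm


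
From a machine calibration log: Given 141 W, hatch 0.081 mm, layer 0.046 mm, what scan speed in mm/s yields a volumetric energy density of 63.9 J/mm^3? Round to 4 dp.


v = 141 / (63.9*0.081*0.046) = 592.2095 mm/s


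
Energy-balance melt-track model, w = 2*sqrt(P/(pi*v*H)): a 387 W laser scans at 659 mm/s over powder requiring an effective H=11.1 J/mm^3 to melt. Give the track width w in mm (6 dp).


w = 2*sqrt(387/(pi*659*11.1)) = 0.259541 mm
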